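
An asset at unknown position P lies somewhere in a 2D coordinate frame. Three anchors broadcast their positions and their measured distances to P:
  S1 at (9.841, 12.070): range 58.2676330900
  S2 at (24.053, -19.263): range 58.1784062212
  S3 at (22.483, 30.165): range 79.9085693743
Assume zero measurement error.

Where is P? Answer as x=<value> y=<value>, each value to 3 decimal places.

eq1: (x − 9.841)² + (y − 12.070)² = 58.2676330900²
eq2: (x − 24.053)² + (y + 19.263)² = 58.1784062212²
eq3: (x − 22.483)² + (y − 30.165)² = 79.9085693743²
eq1−eq2, eq1−eq3 (x²,y² cancel):
  28.424·x − 62.666·y = 717.469912
  25.284·x + 36.190·y = -1817.380061
det = 28.424·36.190 − -62.666·25.284 = 2613.111704
x = (717.469912·36.190 − -62.666·-1817.380061) / 2613.111704 = -33.646745
y = (28.424·-1817.380061 − 717.469912·25.284) / 2613.111704 = -26.710577

x=-33.647 y=-26.711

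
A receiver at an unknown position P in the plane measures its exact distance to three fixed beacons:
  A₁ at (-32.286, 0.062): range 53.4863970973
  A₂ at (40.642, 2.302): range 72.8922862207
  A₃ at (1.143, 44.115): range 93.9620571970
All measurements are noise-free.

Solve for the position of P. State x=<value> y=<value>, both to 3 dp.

eq1: (x + 32.286)² + (y − 0.062)² = 53.4863970973²
eq2: (x − 40.642)² + (y − 2.302)² = 72.8922862207²
eq3: (x − 1.143)² + (y − 44.115)² = 93.9620571970²
eq2−eq1, eq2−eq3 (x²,y² cancel):
  -145.856·x − 4.480·y = 1837.808988
  -78.998·x + 83.626·y = -3225.214496
det = -145.856·83.626 − -4.480·-78.998 = -12551.264896
x = (1837.808988·83.626 − -4.480·-3225.214496) / -12551.264896 = -11.093675
y = (-145.856·-3225.214496 − 1837.808988·-78.998) / -12551.264896 = -49.046859

x=-11.094 y=-49.047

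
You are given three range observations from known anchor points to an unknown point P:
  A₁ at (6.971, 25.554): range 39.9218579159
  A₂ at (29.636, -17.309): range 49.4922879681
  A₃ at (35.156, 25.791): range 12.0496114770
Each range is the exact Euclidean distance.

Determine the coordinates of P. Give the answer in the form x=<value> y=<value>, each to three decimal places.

eq1: (x − 6.971)² + (y − 25.554)² = 39.9218579159²
eq2: (x − 29.636)² + (y + 17.309)² = 49.4922879681²
eq3: (x − 35.156)² + (y − 25.791)² = 12.0496114770²
eq2−eq3, eq2−eq1 (x²,y² cancel):
  11.040·x + 86.200·y = 3027.519472
  -45.330·x + 85.726·y = 379.439609
det = 11.040·85.726 − 86.200·-45.330 = 4853.861040
x = (3027.519472·85.726 − 86.200·379.439609) / 4853.861040 = 46.731754
y = (11.040·379.439609 − 3027.519472·-45.330) / 4853.861040 = 29.136901

x=46.732 y=29.137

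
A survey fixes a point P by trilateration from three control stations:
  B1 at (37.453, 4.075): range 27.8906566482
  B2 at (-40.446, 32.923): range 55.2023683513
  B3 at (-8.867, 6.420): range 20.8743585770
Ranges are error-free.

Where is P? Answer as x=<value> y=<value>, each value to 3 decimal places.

eq1: (x − 37.453)² + (y − 4.075)² = 27.8906566482²
eq2: (x + 40.446)² + (y − 32.923)² = 55.2023683513²
eq3: (x + 8.867)² + (y − 6.420)² = 20.8743585770²
eq2−eq3, eq2−eq1 (x²,y² cancel):
  63.158·x − 53.006·y = 11.599870
  155.798·x − 57.696·y = 968.942732
det = 63.158·-57.696 − -53.006·155.798 = 4614.264820
x = (11.599870·-57.696 − -53.006·968.942732) / 4614.264820 = 10.985610
y = (63.158·968.942732 − 11.599870·155.798) / 4614.264820 = 12.870793

x=10.986 y=12.871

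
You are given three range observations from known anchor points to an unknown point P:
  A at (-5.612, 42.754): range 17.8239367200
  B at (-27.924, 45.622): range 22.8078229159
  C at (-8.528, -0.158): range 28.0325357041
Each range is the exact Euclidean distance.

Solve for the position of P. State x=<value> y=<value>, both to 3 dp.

x=-14.407 y=27.251

eq1: (x + 5.612)² + (y − 42.754)² = 17.8239367200²
eq2: (x + 27.924)² + (y − 45.622)² = 22.8078229159²
eq3: (x + 8.528)² + (y + 0.158)² = 28.0325357041²
eq1−eq3, eq1−eq2 (x²,y² cancel):
  -5.832·x − 85.824·y = -2254.777650
  -44.624·x + 5.736·y = 799.213534
det = -5.832·5.736 − -85.824·-44.624 = -3863.262528
x = (-2254.777650·5.736 − -85.824·799.213534) / -3863.262528 = -14.407071
y = (-5.832·799.213534 − -2254.777650·-44.624) / -3863.262528 = 27.251115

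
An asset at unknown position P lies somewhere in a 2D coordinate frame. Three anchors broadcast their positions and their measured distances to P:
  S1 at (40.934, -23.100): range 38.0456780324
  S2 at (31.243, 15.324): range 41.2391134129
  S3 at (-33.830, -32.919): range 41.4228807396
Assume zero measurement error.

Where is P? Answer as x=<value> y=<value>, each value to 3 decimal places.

eq1: (x − 40.934)² + (y + 23.100)² = 38.0456780324²
eq2: (x − 31.243)² + (y − 15.324)² = 41.2391134129²
eq3: (x + 33.830)² + (y + 32.919)² = 41.4228807396²
eq3−eq2, eq3−eq1 (x²,y² cancel):
  130.146·x + 96.486·y = -1001.988862
  149.528·x + 19.638·y = 249.454327
det = 130.146·19.638 − 96.486·149.528 = -11871.551460
x = (-1001.988862·19.638 − 96.486·249.454327) / -11871.551460 = 3.684936
y = (130.146·249.454327 − -1001.988862·149.528) / -11871.551460 = -15.355270

x=3.685 y=-15.355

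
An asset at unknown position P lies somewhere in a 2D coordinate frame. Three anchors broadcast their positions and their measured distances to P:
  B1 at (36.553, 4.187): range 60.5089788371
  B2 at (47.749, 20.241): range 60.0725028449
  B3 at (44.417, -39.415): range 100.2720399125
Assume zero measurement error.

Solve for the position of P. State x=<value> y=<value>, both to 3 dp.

eq1: (x − 36.553)² + (y − 4.187)² = 60.5089788371²
eq2: (x − 47.749)² + (y − 20.241)² = 60.0725028449²
eq3: (x − 44.417)² + (y + 39.415)² = 100.2720399125²
eq2−eq3, eq2−eq1 (x²,y² cancel):
  -6.664·x − 119.312·y = -5609.029358
  -22.392·x − 32.108·y = -1388.643226
det = -6.664·-32.108 − -119.312·-22.392 = -2457.666592
x = (-5609.029358·-32.108 − -119.312·-1388.643226) / -2457.666592 = -5.864471
y = (-6.664·-1388.643226 − -5609.029358·-22.392) / -2457.666592 = 47.338995

x=-5.864 y=47.339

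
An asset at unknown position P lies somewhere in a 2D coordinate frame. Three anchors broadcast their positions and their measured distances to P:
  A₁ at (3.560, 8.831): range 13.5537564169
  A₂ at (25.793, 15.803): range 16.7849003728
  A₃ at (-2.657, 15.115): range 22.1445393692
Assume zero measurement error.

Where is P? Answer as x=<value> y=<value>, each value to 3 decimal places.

eq1: (x − 3.560)² + (y − 8.831)² = 13.5537564169²
eq2: (x − 25.793)² + (y − 15.803)² = 16.7849003728²
eq3: (x + 2.657)² + (y − 15.115)² = 22.1445393692²
eq1−eq3, eq1−eq2 (x²,y² cancel):
  -12.434·x + 12.568·y = -161.813598
  44.466·x + 13.944·y = 726.324929
det = -12.434·13.944 − 12.568·44.466 = -732.228384
x = (-161.813598·13.944 − 12.568·726.324929) / -732.228384 = 15.548128
y = (-12.434·726.324929 − -161.813598·44.466) / -732.228384 = 2.507306

x=15.548 y=2.507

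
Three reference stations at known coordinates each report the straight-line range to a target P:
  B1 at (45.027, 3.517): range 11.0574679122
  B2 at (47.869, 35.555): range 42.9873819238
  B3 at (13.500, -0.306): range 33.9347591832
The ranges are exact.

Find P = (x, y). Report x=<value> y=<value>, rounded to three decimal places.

eq1: (x − 45.027)² + (y − 3.517)² = 11.0574679122²
eq2: (x − 47.869)² + (y − 35.555)² = 42.9873819238²
eq3: (x − 13.500)² + (y + 0.306)² = 33.9347591832²
eq2−eq3, eq2−eq1 (x²,y² cancel):
  -68.738·x − 71.722·y = -2676.908426
  -5.684·x − 64.076·y = 209.848240
det = -68.738·-64.076 − -71.722·-5.684 = 3996.788240
x = (-2676.908426·-64.076 − -71.722·209.848240) / 3996.788240 = 46.681562
y = (-68.738·209.848240 − -2676.908426·-5.684) / 3996.788240 = -7.415979

x=46.682 y=-7.416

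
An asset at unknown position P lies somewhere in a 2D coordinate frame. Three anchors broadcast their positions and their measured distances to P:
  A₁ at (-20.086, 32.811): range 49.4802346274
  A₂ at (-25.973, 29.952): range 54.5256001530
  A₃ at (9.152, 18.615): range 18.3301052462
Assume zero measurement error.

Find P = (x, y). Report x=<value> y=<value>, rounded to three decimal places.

x=27.474 y=19.160

eq1: (x + 20.086)² + (y − 32.811)² = 49.4802346274²
eq2: (x + 25.973)² + (y − 29.952)² = 54.5256001530²
eq3: (x − 9.152)² + (y − 18.615)² = 18.3301052462²
eq2−eq3, eq2−eq1 (x²,y² cancel):
  70.250·x − 22.674·y = 1495.606610
  11.774·x + 5.718·y = 433.037537
det = 70.250·5.718 − -22.674·11.774 = 668.653176
x = (1495.606610·5.718 − -22.674·433.037537) / 668.653176 = 27.473992
y = (70.250·433.037537 − 1495.606610·11.774) / 668.653176 = 19.160329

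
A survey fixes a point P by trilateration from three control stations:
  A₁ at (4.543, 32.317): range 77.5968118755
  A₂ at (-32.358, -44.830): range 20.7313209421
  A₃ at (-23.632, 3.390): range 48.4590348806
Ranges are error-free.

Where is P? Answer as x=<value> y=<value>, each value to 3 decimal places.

x=-11.665 y=-43.568

eq1: (x − 4.543)² + (y − 32.317)² = 77.5968118755²
eq2: (x + 32.358)² + (y + 44.830)² = 20.7313209421²
eq3: (x + 23.632)² + (y − 3.390)² = 48.4590348806²
eq1−eq3, eq1−eq2 (x²,y² cancel):
  -56.350·x − 57.854·y = 3177.923338
  -73.802·x − 154.294·y = 7583.219271
det = -56.350·-154.294 − -57.854·-73.802 = 4424.725992
x = (3177.923338·-154.294 − -57.854·7583.219271) / 4424.725992 = -11.665115
y = (-56.350·7583.219271 − 3177.923338·-73.802) / 4424.725992 = -43.568191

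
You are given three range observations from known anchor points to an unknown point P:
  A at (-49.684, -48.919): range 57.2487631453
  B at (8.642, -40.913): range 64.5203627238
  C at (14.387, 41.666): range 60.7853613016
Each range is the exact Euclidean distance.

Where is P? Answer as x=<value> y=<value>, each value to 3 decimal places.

x=-35.163 y=6.458

eq1: (x + 49.684)² + (y + 48.919)² = 57.2487631453²
eq2: (x − 8.642)² + (y + 40.913)² = 64.5203627238²
eq3: (x − 14.387)² + (y − 41.666)² = 60.7853613016²
eq2−eq3, eq2−eq1 (x²,y² cancel):
  11.490·x + 165.158·y = 662.500649
  -116.652·x − 16.012·y = 3998.467008
det = 11.490·-16.012 − 165.158·-116.652 = 19082.033136
x = (662.500649·-16.012 − 165.158·3998.467008) / 19082.033136 = -35.163275
y = (11.490·3998.467008 − 662.500649·-116.652) / 19082.033136 = 6.457614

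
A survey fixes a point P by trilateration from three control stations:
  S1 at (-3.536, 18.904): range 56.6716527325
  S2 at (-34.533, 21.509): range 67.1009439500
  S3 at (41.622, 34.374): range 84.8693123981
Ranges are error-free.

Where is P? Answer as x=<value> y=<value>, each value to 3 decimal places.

eq1: (x + 3.536)² + (y − 18.904)² = 56.6716527325²
eq2: (x + 34.533)² + (y − 21.509)² = 67.1009439500²
eq3: (x − 41.622)² + (y − 34.374)² = 84.8693123981²
eq1−eq3, eq1−eq2 (x²,y² cancel):
  90.316·x + 30.940·y = -1447.025715
  -61.994·x + 5.210·y = -5.559798
det = 90.316·5.210 − 30.940·-61.994 = 2388.640720
x = (-1447.025715·5.210 − 30.940·-5.559798) / 2388.640720 = -3.084174
y = (90.316·-5.559798 − -1447.025715·-61.994) / 2388.640720 = -37.765852

x=-3.084 y=-37.766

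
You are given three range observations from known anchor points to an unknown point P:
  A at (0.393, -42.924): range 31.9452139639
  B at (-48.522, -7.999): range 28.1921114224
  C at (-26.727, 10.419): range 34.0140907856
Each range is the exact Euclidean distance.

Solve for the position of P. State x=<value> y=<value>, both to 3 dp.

eq1: (x − 0.393)² + (y + 42.924)² = 31.9452139639²
eq2: (x + 48.522)² + (y + 7.999)² = 28.1921114224²
eq3: (x + 26.727)² + (y − 10.419)² = 34.0140907856²
eq2−eq1, eq2−eq3 (x²,y² cancel):
  97.830·x − 69.850·y = -801.445809
  43.590·x + 36.836·y = -1957.643621
det = 97.830·36.836 − -69.850·43.590 = 6648.427380
x = (-801.445809·36.836 − -69.850·-1957.643621) / 6648.427380 = -25.007939
y = (97.830·-1957.643621 − -801.445809·43.590) / 6648.427380 = -23.551623

x=-25.008 y=-23.552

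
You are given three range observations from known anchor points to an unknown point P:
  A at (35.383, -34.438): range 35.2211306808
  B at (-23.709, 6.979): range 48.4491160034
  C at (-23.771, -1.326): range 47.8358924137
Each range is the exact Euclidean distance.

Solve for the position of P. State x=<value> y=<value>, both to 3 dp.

eq1: (x − 35.383)² + (y + 34.438)² = 35.2211306808²
eq2: (x + 23.709)² + (y − 6.979)² = 48.4491160034²
eq3: (x + 23.771)² + (y + 1.326)² = 47.8358924137²
eq3−eq1, eq3−eq2 (x²,y² cancel):
  118.308·x − 66.224·y = 2918.858373
  0.124·x + 16.610·y = -15.039833
det = 118.308·16.610 − -66.224·0.124 = 1973.307656
x = (2918.858373·16.610 − -66.224·-15.039833) / 1973.307656 = 24.064286
y = (118.308·-15.039833 − 2918.858373·0.124) / 1973.307656 = -1.085118

x=24.064 y=-1.085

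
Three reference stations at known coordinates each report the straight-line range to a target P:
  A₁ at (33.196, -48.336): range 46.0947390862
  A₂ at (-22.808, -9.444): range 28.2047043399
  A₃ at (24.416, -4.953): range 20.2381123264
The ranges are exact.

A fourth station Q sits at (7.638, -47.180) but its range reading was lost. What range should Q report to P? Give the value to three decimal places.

35.624

eq1: (x − 33.196)² + (y + 48.336)² = 46.0947390862²
eq2: (x + 22.808)² + (y + 9.444)² = 28.2047043399²
eq3: (x − 24.416)² + (y + 4.953)² = 20.2381123264²
eq3−eq1, eq3−eq2 (x²,y² cancel):
  17.560·x − 86.766·y = 1102.526266
  -94.448·x − 8.982·y = -397.203421
det = 17.560·-8.982 − -86.766·-94.448 = -8352.599088
x = (1102.526266·-8.982 − -86.766·-397.203421) / -8352.599088 = 5.311717
y = (17.560·-397.203421 − 1102.526266·-94.448) / -8352.599088 = -11.631889
|P − Q| = √((5.311717 − 7.638)² + (-11.631889 − -47.180)²) = 35.624146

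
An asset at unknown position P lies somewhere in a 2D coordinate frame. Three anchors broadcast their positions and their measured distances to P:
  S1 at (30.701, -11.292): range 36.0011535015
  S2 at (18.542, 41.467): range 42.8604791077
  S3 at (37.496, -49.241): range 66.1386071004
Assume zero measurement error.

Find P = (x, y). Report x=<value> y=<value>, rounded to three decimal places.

x=-1.969 y=3.833

eq1: (x − 30.701)² + (y + 11.292)² = 36.0011535015²
eq2: (x − 18.542)² + (y − 41.467)² = 42.8604791077²
eq3: (x − 37.496)² + (y + 49.241)² = 66.1386071004²
eq2−eq1, eq2−eq3 (x²,y² cancel):
  24.318·x − 105.518·y = -452.319572
  37.908·x − 181.416·y = -769.986436
det = 24.318·-181.416 − -105.518·37.908 = -411.697944
x = (-452.319572·-181.416 − -105.518·-769.986436) / -411.697944 = -1.968868
y = (24.318·-769.986436 − -452.319572·37.908) / -411.697944 = 3.832907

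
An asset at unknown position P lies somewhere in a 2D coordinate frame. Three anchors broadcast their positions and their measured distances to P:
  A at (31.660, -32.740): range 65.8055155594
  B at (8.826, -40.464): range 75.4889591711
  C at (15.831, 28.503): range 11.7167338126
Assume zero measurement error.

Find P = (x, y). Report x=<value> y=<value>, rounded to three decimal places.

x=26.700 y=32.878

eq1: (x − 31.660)² + (y + 32.740)² = 65.8055155594²
eq2: (x − 8.826)² + (y + 40.464)² = 75.4889591711²
eq3: (x − 15.831)² + (y − 28.503)² = 11.7167338126²
eq2−eq1, eq2−eq3 (x²,y² cancel):
  45.668·x + 15.448·y = 1727.246707
  14.010·x + 137.934·y = 4909.109104
det = 45.668·137.934 − 15.448·14.010 = 6082.743432
x = (1727.246707·137.934 − 15.448·4909.109104) / 6082.743432 = 26.700145
y = (45.668·4909.109104 − 1727.246707·14.010) / 6082.743432 = 32.878334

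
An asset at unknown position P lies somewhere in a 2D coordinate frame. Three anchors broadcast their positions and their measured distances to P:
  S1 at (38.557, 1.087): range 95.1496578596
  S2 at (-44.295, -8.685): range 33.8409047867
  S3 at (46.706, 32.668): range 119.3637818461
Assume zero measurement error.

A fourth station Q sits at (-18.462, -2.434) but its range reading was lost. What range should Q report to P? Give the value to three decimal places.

48.620

eq1: (x − 38.557)² + (y − 1.087)² = 95.1496578596²
eq2: (x + 44.295)² + (y + 8.685)² = 33.8409047867²
eq3: (x − 46.706)² + (y − 32.668)² = 119.3637818461²
eq2−eq1, eq2−eq3 (x²,y² cancel):
  165.704·x + 19.544·y = -8457.902986
  182.002·x + 82.706·y = -11891.333170
det = 165.704·82.706 − 19.544·182.002 = 10147.667936
x = (-8457.902986·82.706 − 19.544·-11891.333170) / 10147.667936 = -46.031769
y = (165.704·-11891.333170 − -8457.902986·182.002) / 10147.667936 = -42.481309
|P − Q| = √((-46.031769 − -18.462)² + (-42.481309 − -2.434)²) = 48.619740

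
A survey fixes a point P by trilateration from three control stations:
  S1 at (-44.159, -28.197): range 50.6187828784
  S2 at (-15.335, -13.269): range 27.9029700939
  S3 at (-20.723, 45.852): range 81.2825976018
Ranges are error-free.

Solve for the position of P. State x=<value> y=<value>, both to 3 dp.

x=6.394 y=-30.774

eq1: (x + 44.159)² + (y + 28.197)² = 50.6187828784²
eq2: (x + 15.335)² + (y + 13.269)² = 27.9029700939²
eq3: (x + 20.723)² + (y − 45.852)² = 81.2825976018²
eq3−eq2, eq3−eq1 (x²,y² cancel):
  10.776·x − 118.242·y = 3707.664886
  -46.872·x − 148.098·y = 4257.838950
det = 10.776·-148.098 − -118.242·-46.872 = -7138.143072
x = (3707.664886·-148.098 − -118.242·4257.838950) / -7138.143072 = 6.394151
y = (10.776·4257.838950 − 3707.664886·-46.872) / -7138.143072 = -30.773850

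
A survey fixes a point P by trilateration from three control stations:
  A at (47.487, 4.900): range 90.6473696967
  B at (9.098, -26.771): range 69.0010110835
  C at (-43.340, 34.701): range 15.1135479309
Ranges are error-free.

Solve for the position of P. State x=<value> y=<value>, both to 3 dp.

x=-41.952 y=19.651

eq1: (x − 47.487)² + (y − 4.900)² = 90.6473696967²
eq2: (x − 9.098)² + (y + 26.771)² = 69.0010110835²
eq3: (x + 43.340)² + (y − 34.701)² = 15.1135479309²
eq1−eq3, eq1−eq2 (x²,y² cancel):
  -181.654·x + 59.602·y = 8792.016134
  -76.778·x − 63.342·y = 1976.240978
det = -181.654·-63.342 − 59.602·-76.778 = 16082.450024
x = (8792.016134·-63.342 − 59.602·1976.240978) / 16082.450024 = -41.952053
y = (-181.654·1976.240978 − 8792.016134·-76.778) / 16082.450024 = 19.651318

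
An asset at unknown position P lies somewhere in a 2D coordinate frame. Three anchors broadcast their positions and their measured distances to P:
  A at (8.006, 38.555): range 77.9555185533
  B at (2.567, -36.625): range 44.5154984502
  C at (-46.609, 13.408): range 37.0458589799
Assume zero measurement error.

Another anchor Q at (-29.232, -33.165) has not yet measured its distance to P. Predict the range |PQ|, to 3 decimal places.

14.668

eq1: (x − 8.006)² + (y − 38.555)² = 77.9555185533²
eq2: (x − 2.567)² + (y + 36.625)² = 44.5154984502²
eq3: (x + 46.609)² + (y − 13.408)² = 37.0458589799²
eq1−eq2, eq1−eq3 (x²,y² cancel):
  -10.878·x − 150.360·y = 3892.829324
  -109.230·x − 50.294·y = 5506.256489
det = -10.878·-50.294 − -150.360·-109.230 = -15876.724668
x = (3892.829324·-50.294 − -150.360·5506.256489) / -15876.724668 = -39.815187
y = (-10.878·5506.256489 − 3892.829324·-109.230) / -15876.724668 = -23.009575
|P − Q| = √((-39.815187 − -29.232)² + (-23.009575 − -33.165)²) = 14.667533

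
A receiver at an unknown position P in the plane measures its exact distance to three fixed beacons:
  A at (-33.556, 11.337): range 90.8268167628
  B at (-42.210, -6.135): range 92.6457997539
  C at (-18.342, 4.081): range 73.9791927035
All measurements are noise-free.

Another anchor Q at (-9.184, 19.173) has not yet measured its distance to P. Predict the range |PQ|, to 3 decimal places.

eq1: (x + 33.556)² + (y − 11.337)² = 90.8268167628²
eq2: (x + 42.210)² + (y + 6.135)² = 92.6457997539²
eq3: (x + 18.342)² + (y − 4.081)² = 73.9791927035²
eq3−eq2, eq3−eq1 (x²,y² cancel):
  -47.736·x − 20.432·y = -1644.084459
  -30.428·x + 14.512·y = -1875.140510
det = -47.736·14.512 − -20.432·-30.428 = -1314.449728
x = (-1644.084459·14.512 − -20.432·-1875.140510) / -1314.449728 = 47.298747
y = (-47.736·-1875.140510 − -1644.084459·-30.428) / -1314.449728 = -30.039571
|P − Q| = √((47.298747 − -9.184)² + (-30.039571 − 19.173)²) = 74.914470

74.914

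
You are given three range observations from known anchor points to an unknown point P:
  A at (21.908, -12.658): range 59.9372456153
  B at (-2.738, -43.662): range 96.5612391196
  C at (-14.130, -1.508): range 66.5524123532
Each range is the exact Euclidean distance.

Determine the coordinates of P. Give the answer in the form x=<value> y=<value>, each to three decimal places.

x=32.050 y=46.415

eq1: (x − 21.908)² + (y + 12.658)² = 59.9372456153²
eq2: (x + 2.738)² + (y + 43.662)² = 96.5612391196²
eq3: (x + 14.130)² + (y + 1.508)² = 66.5524123532²
eq1−eq3, eq1−eq2 (x²,y² cancel):
  -72.076·x + 22.300·y = -1275.004642
  -49.292·x − 62.008·y = -4457.918028
det = -72.076·-62.008 − 22.300·-49.292 = 5568.500208
x = (-1275.004642·-62.008 − 22.300·-4457.918028) / 5568.500208 = 32.050292
y = (-72.076·-4457.918028 − -1275.004642·-49.292) / 5568.500208 = 46.414898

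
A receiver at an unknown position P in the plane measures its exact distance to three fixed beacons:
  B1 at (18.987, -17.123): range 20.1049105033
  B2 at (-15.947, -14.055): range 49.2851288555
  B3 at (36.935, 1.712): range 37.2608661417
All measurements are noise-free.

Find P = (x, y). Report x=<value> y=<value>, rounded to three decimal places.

eq1: (x − 18.987)² + (y + 17.123)² = 20.1049105033²
eq2: (x + 15.947)² + (y + 14.055)² = 49.2851288555²
eq3: (x − 36.935)² + (y − 1.712)² = 37.2608661417²
eq2−eq3, eq2−eq1 (x²,y² cancel):
  105.764·x + 31.534·y = 1955.927116
  69.868·x − 6.136·y = 2226.669964
det = 105.764·-6.136 − 31.534·69.868 = -2852.185416
x = (1955.927116·-6.136 − 31.534·2226.669964) / -2852.185416 = 28.826099
y = (105.764·2226.669964 − 1955.927116·69.868) / -2852.185416 = -34.655814

x=28.826 y=-34.656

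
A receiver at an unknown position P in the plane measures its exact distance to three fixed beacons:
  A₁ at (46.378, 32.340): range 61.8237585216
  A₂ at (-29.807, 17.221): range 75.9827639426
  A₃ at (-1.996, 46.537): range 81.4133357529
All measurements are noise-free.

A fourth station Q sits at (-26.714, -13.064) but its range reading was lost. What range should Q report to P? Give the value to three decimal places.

eq1: (x − 46.378)² + (y − 32.340)² = 61.8237585216²
eq2: (x + 29.807)² + (y − 17.221)² = 75.9827639426²
eq3: (x + 1.996)² + (y − 46.537)² = 81.4133357529²
eq1−eq3, eq1−eq2 (x²,y² cancel):
  -96.748·x + 28.394·y = -3833.072220
  -152.370·x − 30.238·y = -3962.977693
det = -96.748·-30.238 − 28.394·-152.370 = 7251.859804
x = (-3833.072220·-30.238 − 28.394·-3962.977693) / 7251.859804 = 31.499399
y = (-96.748·-3962.977693 − -3833.072220·-152.370) / 7251.859804 = -27.666703
|P − Q| = √((31.499399 − -26.714)² + (-27.666703 − -13.064)²) = 60.016987

60.017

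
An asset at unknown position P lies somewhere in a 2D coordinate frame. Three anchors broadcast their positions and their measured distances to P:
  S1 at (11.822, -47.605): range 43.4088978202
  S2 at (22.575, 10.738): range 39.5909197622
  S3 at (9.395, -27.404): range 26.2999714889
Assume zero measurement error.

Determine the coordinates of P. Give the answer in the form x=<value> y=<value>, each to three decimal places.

eq1: (x − 11.822)² + (y + 47.605)² = 43.4088978202²
eq2: (x − 22.575)² + (y − 10.738)² = 39.5909197622²
eq3: (x − 9.395)² + (y + 27.404)² = 26.2999714889²
eq2−eq3, eq2−eq1 (x²,y² cancel):
  -26.360·x − 76.284·y = 1090.062399
  -21.506·x − 116.686·y = 1464.168958
det = -26.360·-116.686 − -76.284·-21.506 = 1435.279256
x = (1090.062399·-116.686 − -76.284·1464.168958) / 1435.279256 = -10.800934
y = (-26.360·1464.168958 − 1090.062399·-21.506) / 1435.279256 = -10.557257

x=-10.801 y=-10.557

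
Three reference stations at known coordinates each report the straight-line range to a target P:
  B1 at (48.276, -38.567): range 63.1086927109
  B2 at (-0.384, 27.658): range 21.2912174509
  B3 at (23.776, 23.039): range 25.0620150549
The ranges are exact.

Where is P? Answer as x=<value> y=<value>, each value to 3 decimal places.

x=4.561 y=6.949

eq1: (x − 48.276)² + (y + 38.567)² = 63.1086927109²
eq2: (x + 0.384)² + (y − 27.658)² = 21.2912174509²
eq3: (x − 23.776)² + (y − 23.039)² = 25.0620150549²
eq1−eq2, eq1−eq3 (x²,y² cancel):
  -97.320·x + 132.450·y = 476.517910
  -49.000·x + 123.212·y = 632.710529
det = -97.320·123.212 − 132.450·-49.000 = -5500.941840
x = (476.517910·123.212 − 132.450·632.710529) / -5500.941840 = 4.560998
y = (-97.320·632.710529 − 476.517910·-49.000) / -5500.941840 = 6.948994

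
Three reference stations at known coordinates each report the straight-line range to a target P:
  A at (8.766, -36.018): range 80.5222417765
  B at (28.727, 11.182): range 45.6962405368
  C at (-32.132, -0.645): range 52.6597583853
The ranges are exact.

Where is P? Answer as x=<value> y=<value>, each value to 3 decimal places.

eq1: (x − 8.766)² + (y + 36.018)² = 80.5222417765²
eq2: (x − 28.727)² + (y − 11.182)² = 45.6962405368²
eq3: (x + 32.132)² + (y + 0.645)² = 52.6597583853²
eq1−eq3, eq1−eq2 (x²,y² cancel):
  -81.796·x + 70.746·y = 3369.523637
  39.922·x + 94.400·y = 3971.823595
det = -81.796·94.400 − 70.746·39.922 = -10545.864212
x = (3369.523637·94.400 − 70.746·3971.823595) / -10545.864212 = -3.517246
y = (-81.796·3971.823595 − 3369.523637·39.922) / -10545.864212 = 43.561855

x=-3.517 y=43.562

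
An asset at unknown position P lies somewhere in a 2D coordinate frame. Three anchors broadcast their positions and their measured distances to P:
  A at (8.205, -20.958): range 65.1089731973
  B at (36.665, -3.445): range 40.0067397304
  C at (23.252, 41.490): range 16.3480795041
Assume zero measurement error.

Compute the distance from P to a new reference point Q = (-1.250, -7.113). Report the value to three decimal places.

eq1: (x − 8.205)² + (y + 20.958)² = 65.1089731973²
eq2: (x − 36.665)² + (y + 3.445)² = 40.0067397304²
eq3: (x − 23.252)² + (y − 41.490)² = 16.3480795041²
eq2−eq1, eq2−eq3 (x²,y² cancel):
  -56.920·x − 35.026·y = -3488.269628
  -26.826·x + 89.870·y = 2239.164874
det = -56.920·89.870 − -35.026·-26.826 = -6055.007876
x = (-3488.269628·89.870 − -35.026·2239.164874) / -6055.007876 = 38.821056
y = (-56.920·2239.164874 − -3488.269628·-26.826) / -6055.007876 = 36.503600
|P − Q| = √((38.821056 − -1.250)² + (36.503600 − -7.113)²) = 59.229194

59.229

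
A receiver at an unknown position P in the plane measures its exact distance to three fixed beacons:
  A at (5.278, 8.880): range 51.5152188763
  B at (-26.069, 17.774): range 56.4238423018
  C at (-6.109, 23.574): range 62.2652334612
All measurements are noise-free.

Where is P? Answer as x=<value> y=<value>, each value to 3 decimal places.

x=-16.458 y=-37.825

eq1: (x − 5.278)² + (y − 8.880)² = 51.5152188763²
eq2: (x + 26.069)² + (y − 17.774)² = 56.4238423018²
eq3: (x + 6.109)² + (y − 23.574)² = 62.2652334612²
eq2−eq1, eq2−eq3 (x²,y² cancel):
  62.694·x − 17.788·y = -358.963949
  39.920·x + 11.600·y = -1095.763798
det = 62.694·11.600 − -17.788·39.920 = 1437.347360
x = (-358.963949·11.600 − -17.788·-1095.763798) / 1437.347360 = -16.457698
y = (62.694·-1095.763798 − -358.963949·39.920) / 1437.347360 = -37.825216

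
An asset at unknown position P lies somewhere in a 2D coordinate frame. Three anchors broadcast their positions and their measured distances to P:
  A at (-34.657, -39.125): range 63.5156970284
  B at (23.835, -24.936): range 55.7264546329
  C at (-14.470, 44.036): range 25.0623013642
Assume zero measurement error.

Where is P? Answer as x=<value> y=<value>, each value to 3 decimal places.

x=-9.944 y=19.386

eq1: (x + 34.657)² + (y + 39.125)² = 63.5156970284²
eq2: (x − 23.835)² + (y + 24.936)² = 55.7264546329²
eq3: (x + 14.470)² + (y − 44.036)² = 25.0623013642²
eq2−eq1, eq2−eq3 (x²,y² cancel):
  -116.984·x − 28.378·y = 613.155930
  -76.610·x + 137.944·y = 3435.957671
det = -116.984·137.944 − -28.378·-76.610 = -18311.279476
x = (613.155930·137.944 − -28.378·3435.957671) / -18311.279476 = -9.943969
y = (-116.984·3435.957671 − 613.155930·-76.610) / -18311.279476 = 19.385767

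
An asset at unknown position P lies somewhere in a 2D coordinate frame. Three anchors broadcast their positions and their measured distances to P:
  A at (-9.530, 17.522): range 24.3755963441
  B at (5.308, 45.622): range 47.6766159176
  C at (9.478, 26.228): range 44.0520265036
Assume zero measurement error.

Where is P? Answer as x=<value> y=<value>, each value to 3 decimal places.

x=-33.887 y=18.478

eq1: (x + 9.530)² + (y − 17.522)² = 24.3755963441²
eq2: (x − 5.308)² + (y − 45.622)² = 47.6766159176²
eq3: (x − 9.478)² + (y − 26.228)² = 44.0520265036²
eq3−eq2, eq3−eq1 (x²,y² cancel):
  -8.340·x + 38.788·y = 999.322614
  -38.016·x − 17.412·y = 966.512258
det = -8.340·-17.412 − 38.788·-38.016 = 1619.780688
x = (999.322614·-17.412 − 38.788·966.512258) / 1619.780688 = -33.886861
y = (-8.340·966.512258 − 999.322614·-38.016) / 1619.780688 = 18.477524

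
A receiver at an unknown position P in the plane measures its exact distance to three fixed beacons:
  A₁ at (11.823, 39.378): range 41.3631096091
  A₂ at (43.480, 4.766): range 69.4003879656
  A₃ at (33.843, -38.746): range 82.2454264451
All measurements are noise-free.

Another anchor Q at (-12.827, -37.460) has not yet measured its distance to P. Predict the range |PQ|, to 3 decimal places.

eq1: (x − 11.823)² + (y − 39.378)² = 41.3631096091²
eq2: (x − 43.480)² + (y − 4.766)² = 69.4003879656²
eq3: (x − 33.843)² + (y + 38.746)² = 82.2454264451²
eq2−eq3, eq2−eq1 (x²,y² cancel):
  -19.274·x − 87.024·y = -1214.520312
  -63.314·x + 69.224·y = 2882.692070
det = -19.274·69.224 − -87.024·-63.314 = -6844.060912
x = (-1214.520312·69.224 − -87.024·2882.692070) / -6844.060912 = -24.369953
y = (-19.274·2882.692070 − -1214.520312·-63.314) / -6844.060912 = 19.353590
|P − Q| = √((-24.369953 − -12.827)² + (19.353590 − -37.460)²) = 57.974337

57.974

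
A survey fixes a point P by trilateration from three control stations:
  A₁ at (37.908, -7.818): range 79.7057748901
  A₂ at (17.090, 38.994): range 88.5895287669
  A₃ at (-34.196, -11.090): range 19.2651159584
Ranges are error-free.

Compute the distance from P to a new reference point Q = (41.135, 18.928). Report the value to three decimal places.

93.542

eq1: (x − 37.908)² + (y + 7.818)² = 79.7057748901²
eq2: (x − 17.090)² + (y − 38.994)² = 88.5895287669²
eq3: (x + 34.196)² + (y + 11.090)² = 19.2651159584²
eq3−eq1, eq3−eq2 (x²,y² cancel):
  144.208·x + 6.544·y = -5776.082786
  102.572·x + 100.168·y = -6956.714294
det = 144.208·100.168 − 6.544·102.572 = 13773.795776
x = (-5776.082786·100.168 − 6.544·-6956.714294) / 13773.795776 = -38.700583
y = (144.208·-6956.714294 − -5776.082786·102.572) / 13773.795776 = -29.821082
|P − Q| = √((-38.700583 − 41.135)² + (-29.821082 − 18.928)²) = 93.542468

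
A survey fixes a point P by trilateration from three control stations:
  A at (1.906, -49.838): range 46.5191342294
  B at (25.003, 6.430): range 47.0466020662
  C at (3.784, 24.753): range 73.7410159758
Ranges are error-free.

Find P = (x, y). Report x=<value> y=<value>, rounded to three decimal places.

x=46.186 y=-35.578

eq1: (x − 1.906)² + (y + 49.838)² = 46.5191342294²
eq2: (x − 25.003)² + (y − 6.430)² = 47.0466020662²
eq3: (x − 3.784)² + (y − 24.753)² = 73.7410159758²
eq3−eq1, eq3−eq2 (x²,y² cancel):
  -3.756·x − 149.182·y = 5134.137003
  42.438·x − 36.646·y = 3263.819915
det = -3.756·-36.646 − -149.182·42.438 = 6468.628092
x = (5134.137003·-36.646 − -149.182·3263.819915) / 6468.628092 = 46.185620
y = (-3.756·3263.819915 − 5134.137003·42.438) / 6468.628092 = -35.578087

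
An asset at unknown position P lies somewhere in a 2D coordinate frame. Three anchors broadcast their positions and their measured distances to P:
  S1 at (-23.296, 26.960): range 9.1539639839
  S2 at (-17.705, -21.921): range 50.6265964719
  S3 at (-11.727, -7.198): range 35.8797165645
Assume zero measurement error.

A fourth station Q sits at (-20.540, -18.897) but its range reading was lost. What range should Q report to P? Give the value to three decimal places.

eq1: (x + 23.296)² + (y − 26.960)² = 9.1539639839²
eq2: (x + 17.705)² + (y + 21.921)² = 50.6265964719²
eq3: (x + 11.727)² + (y + 7.198)² = 35.8797165645²
eq1−eq2, eq1−eq3 (x²,y² cancel):
  11.182·x − 97.762·y = -2954.805164
  23.138·x − 68.316·y = -2283.770487
det = 11.182·-68.316 − -97.762·23.138 = 1498.107644
x = (-2954.805164·-68.316 − -97.762·-2283.770487) / 1498.107644 = -14.288360
y = (11.182·-2283.770487 − -2954.805164·23.138) / 1498.107644 = 28.590175
|P − Q| = √((-14.288360 − -20.540)² + (28.590175 − -18.897)²) = 47.896919

47.897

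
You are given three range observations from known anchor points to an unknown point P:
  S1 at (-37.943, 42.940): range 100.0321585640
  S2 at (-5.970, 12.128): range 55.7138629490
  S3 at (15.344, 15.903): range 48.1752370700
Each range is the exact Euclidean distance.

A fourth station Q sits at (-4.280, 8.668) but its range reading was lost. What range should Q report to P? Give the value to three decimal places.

eq1: (x + 37.943)² + (y − 42.940)² = 100.0321585640²
eq2: (x + 5.970)² + (y − 12.128)² = 55.7138629490²
eq3: (x − 15.344)² + (y − 15.903)² = 48.1752370700²
eq1−eq3, eq1−eq2 (x²,y² cancel):
  106.574·x − 54.074·y = 4890.408176
  63.946·x − 61.624·y = 3801.612657
det = 106.574·-61.624 − -54.074·63.946 = -3109.700172
x = (4890.408176·-61.624 − -54.074·3801.612657) / -3109.700172 = 30.806221
y = (106.574·3801.612657 − 4890.408176·63.946) / -3109.700172 = -29.723453
|P − Q| = √((30.806221 − -4.280)² + (-29.723453 − 8.668)²) = 52.009101

52.009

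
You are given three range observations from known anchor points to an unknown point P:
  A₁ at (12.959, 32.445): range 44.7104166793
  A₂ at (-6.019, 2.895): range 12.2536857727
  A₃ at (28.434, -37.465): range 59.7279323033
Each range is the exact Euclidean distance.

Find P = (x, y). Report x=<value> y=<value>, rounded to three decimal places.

x=-17.961 y=0.150

eq1: (x − 12.959)² + (y − 32.445)² = 44.7104166793²
eq2: (x + 6.019)² + (y − 2.895)² = 12.2536857727²
eq3: (x − 28.434)² + (y + 37.465)² = 59.7279323033²
eq3−eq1, eq3−eq2 (x²,y² cancel):
  -30.950·x + 139.820·y = 576.899663
  -68.906·x + 80.720·y = 1249.763887
det = -30.950·80.720 − 139.820·-68.906 = 7136.152920
x = (576.899663·80.720 − 139.820·1249.763887) / 7136.152920 = -17.961309
y = (-30.950·1249.763887 − 576.899663·-68.906) / 7136.152920 = 0.150173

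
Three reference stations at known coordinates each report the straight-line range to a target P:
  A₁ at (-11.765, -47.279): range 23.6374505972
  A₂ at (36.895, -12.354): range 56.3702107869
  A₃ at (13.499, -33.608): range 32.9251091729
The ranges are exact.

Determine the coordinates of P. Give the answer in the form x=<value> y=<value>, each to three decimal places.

x=-18.147 y=-24.519

eq1: (x + 11.765)² + (y + 47.279)² = 23.6374505972²
eq2: (x − 36.895)² + (y + 12.354)² = 56.3702107869²
eq3: (x − 13.499)² + (y + 33.608)² = 32.9251091729²
eq3−eq2, eq3−eq1 (x²,y² cancel):
  46.792·x + 42.508·y = -1891.396174
  -50.528·x − 27.342·y = 1587.332144
det = 46.792·-27.342 − 42.508·-50.528 = 868.457360
x = (-1891.396174·-27.342 − 42.508·1587.332144) / 868.457360 = -18.146844
y = (46.792·1587.332144 − -1891.396174·-50.528) / 868.457360 = -24.519362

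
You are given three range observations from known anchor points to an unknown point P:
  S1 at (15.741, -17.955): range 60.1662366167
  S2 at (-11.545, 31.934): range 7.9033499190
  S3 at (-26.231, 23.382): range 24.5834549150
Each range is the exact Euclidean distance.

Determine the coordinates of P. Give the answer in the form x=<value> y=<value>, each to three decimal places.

eq1: (x − 15.741)² + (y + 17.955)² = 60.1662366167²
eq2: (x + 11.545)² + (y − 31.934)² = 7.9033499190²
eq3: (x + 26.231)² + (y − 23.382)² = 24.5834549150²
eq1−eq2, eq1−eq3 (x²,y² cancel):
  -54.572·x + 99.778·y = 4140.419364
  -83.944·x + 82.674·y = 3680.251952
det = -54.572·82.674 − 99.778·-83.944 = 3864.078904
x = (4140.419364·82.674 − 99.778·3680.251952) / 3864.078904 = -6.444783
y = (-54.572·3680.251952 − 4140.419364·-83.944) / 3864.078904 = 37.971443

x=-6.445 y=37.971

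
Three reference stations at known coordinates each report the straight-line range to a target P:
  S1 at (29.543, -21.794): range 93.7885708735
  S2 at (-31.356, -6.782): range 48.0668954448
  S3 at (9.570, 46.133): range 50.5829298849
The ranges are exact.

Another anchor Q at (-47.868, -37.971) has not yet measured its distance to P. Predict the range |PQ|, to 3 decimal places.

eq1: (x − 29.543)² + (y + 21.794)² = 93.7885708735²
eq2: (x + 31.356)² + (y + 6.782)² = 48.0668954448²
eq3: (x − 9.570)² + (y − 46.133)² = 50.5829298849²
eq2−eq3, eq2−eq1 (x²,y² cancel):
  81.852·x + 105.830·y = 942.437971
  121.798·x − 30.024·y = -6167.296564
det = 81.852·-30.024 − 105.830·121.798 = -15347.406788
x = (942.437971·-30.024 − 105.830·-6167.296564) / -15347.406788 = -40.683696
y = (81.852·-6167.296564 − 942.437971·121.798) / -15347.406788 = 40.371160
|P − Q| = √((-40.683696 − -47.868)² + (40.371160 − -37.971)²) = 78.670886

78.671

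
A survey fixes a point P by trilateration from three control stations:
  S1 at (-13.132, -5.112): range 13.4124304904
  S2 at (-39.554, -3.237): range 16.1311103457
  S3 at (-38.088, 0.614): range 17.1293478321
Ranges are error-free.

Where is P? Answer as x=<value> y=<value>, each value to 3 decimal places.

eq1: (x + 13.132)² + (y + 5.112)² = 13.4124304904²
eq2: (x + 39.554)² + (y + 3.237)² = 16.1311103457²
eq3: (x + 38.088)² + (y − 0.614)² = 17.1293478321²
eq1−eq3, eq1−eq2 (x²,y² cancel):
  -49.912·x + 11.452·y = 1138.969507
  -52.844·x + 3.750·y = 1296.095688
det = -49.912·3.750 − 11.452·-52.844 = 417.999488
x = (1138.969507·3.750 − 11.452·1296.095688) / 417.999488 = -25.291304
y = (-49.912·1296.095688 − 1138.969507·-52.844) / 417.999488 = -10.772796

x=-25.291 y=-10.773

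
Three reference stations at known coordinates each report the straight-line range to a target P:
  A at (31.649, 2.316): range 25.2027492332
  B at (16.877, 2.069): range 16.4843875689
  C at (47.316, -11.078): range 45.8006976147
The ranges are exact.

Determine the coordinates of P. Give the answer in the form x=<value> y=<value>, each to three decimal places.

x=11.702 y=17.720

eq1: (x − 31.649)² + (y − 2.316)² = 25.2027492332²
eq2: (x − 16.877)² + (y − 2.069)² = 16.4843875689²
eq3: (x − 47.316)² + (y + 11.078)² = 45.8006976147²
eq1−eq2, eq1−eq3 (x²,y² cancel):
  -29.544·x − 0.494·y = -354.465632
  31.334·x − 26.788·y = -108.022450
det = -29.544·-26.788 − -0.494·31.334 = 806.903668
x = (-354.465632·-26.788 − -0.494·-108.022450) / 806.903668 = 11.701598
y = (-29.544·-108.022450 − -354.465632·31.334) / 806.903668 = 17.719886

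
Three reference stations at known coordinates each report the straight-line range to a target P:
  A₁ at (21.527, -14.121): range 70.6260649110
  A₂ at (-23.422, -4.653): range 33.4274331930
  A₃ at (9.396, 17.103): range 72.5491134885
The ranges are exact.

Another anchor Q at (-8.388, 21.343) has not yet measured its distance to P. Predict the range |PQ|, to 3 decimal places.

62.776

eq1: (x − 21.527)² + (y + 14.121)² = 70.6260649110²
eq2: (x + 23.422)² + (y + 4.653)² = 33.4274331930²
eq3: (x − 9.396)² + (y − 17.103)² = 72.5491134885²
eq3−eq1, eq3−eq2 (x²,y² cancel):
  24.262·x − 62.448·y = 557.349768
  -65.636·x − 43.512·y = 4335.423646
det = 24.262·-43.512 − -62.448·-65.636 = -5154.525072
x = (557.349768·-43.512 − -62.448·4335.423646) / -5154.525072 = -47.819562
y = (24.262·4335.423646 − 557.349768·-65.636) / -5154.525072 = -27.503651
|P − Q| = √((-47.819562 − -8.388)² + (-27.503651 − 21.343)²) = 62.776137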